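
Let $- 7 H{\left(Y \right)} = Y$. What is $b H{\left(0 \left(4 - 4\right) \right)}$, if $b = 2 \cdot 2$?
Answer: $0$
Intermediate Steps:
$H{\left(Y \right)} = - \frac{Y}{7}$
$b = 4$
$b H{\left(0 \left(4 - 4\right) \right)} = 4 \left(- \frac{0 \left(4 - 4\right)}{7}\right) = 4 \left(- \frac{0 \cdot 0}{7}\right) = 4 \left(\left(- \frac{1}{7}\right) 0\right) = 4 \cdot 0 = 0$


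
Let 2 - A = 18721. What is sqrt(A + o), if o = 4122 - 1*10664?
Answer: I*sqrt(25261) ≈ 158.94*I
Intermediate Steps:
A = -18719 (A = 2 - 1*18721 = 2 - 18721 = -18719)
o = -6542 (o = 4122 - 10664 = -6542)
sqrt(A + o) = sqrt(-18719 - 6542) = sqrt(-25261) = I*sqrt(25261)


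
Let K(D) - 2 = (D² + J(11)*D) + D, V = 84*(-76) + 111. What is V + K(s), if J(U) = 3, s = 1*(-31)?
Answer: -5434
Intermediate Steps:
s = -31
V = -6273 (V = -6384 + 111 = -6273)
K(D) = 2 + D² + 4*D (K(D) = 2 + ((D² + 3*D) + D) = 2 + (D² + 4*D) = 2 + D² + 4*D)
V + K(s) = -6273 + (2 + (-31)² + 4*(-31)) = -6273 + (2 + 961 - 124) = -6273 + 839 = -5434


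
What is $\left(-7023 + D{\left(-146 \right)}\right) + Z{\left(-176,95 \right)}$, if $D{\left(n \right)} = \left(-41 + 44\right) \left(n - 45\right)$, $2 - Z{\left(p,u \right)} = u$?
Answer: $-7689$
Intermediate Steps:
$Z{\left(p,u \right)} = 2 - u$
$D{\left(n \right)} = -135 + 3 n$ ($D{\left(n \right)} = 3 \left(-45 + n\right) = -135 + 3 n$)
$\left(-7023 + D{\left(-146 \right)}\right) + Z{\left(-176,95 \right)} = \left(-7023 + \left(-135 + 3 \left(-146\right)\right)\right) + \left(2 - 95\right) = \left(-7023 - 573\right) + \left(2 - 95\right) = \left(-7023 - 573\right) - 93 = -7596 - 93 = -7689$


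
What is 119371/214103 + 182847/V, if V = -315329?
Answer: -215279026/9644697841 ≈ -0.022321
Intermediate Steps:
119371/214103 + 182847/V = 119371/214103 + 182847/(-315329) = 119371*(1/214103) + 182847*(-1/315329) = 119371/214103 - 26121/45047 = -215279026/9644697841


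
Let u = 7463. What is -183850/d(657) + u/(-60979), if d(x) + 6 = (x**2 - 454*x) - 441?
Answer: -358911793/238399194 ≈ -1.5055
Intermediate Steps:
d(x) = -447 + x**2 - 454*x (d(x) = -6 + ((x**2 - 454*x) - 441) = -6 + (-441 + x**2 - 454*x) = -447 + x**2 - 454*x)
-183850/d(657) + u/(-60979) = -183850/(-447 + 657**2 - 454*657) + 7463/(-60979) = -183850/(-447 + 431649 - 298278) + 7463*(-1/60979) = -183850/132924 - 439/3587 = -183850*1/132924 - 439/3587 = -91925/66462 - 439/3587 = -358911793/238399194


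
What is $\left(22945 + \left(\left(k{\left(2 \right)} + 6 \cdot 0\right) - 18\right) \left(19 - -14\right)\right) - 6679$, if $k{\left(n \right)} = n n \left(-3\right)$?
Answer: $15276$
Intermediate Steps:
$k{\left(n \right)} = - 3 n^{2}$ ($k{\left(n \right)} = n^{2} \left(-3\right) = - 3 n^{2}$)
$\left(22945 + \left(\left(k{\left(2 \right)} + 6 \cdot 0\right) - 18\right) \left(19 - -14\right)\right) - 6679 = \left(22945 + \left(\left(- 3 \cdot 2^{2} + 6 \cdot 0\right) - 18\right) \left(19 - -14\right)\right) - 6679 = \left(22945 + \left(\left(\left(-3\right) 4 + 0\right) - 18\right) \left(19 + 14\right)\right) - 6679 = \left(22945 + \left(\left(-12 + 0\right) - 18\right) 33\right) - 6679 = \left(22945 + \left(-12 - 18\right) 33\right) - 6679 = \left(22945 - 990\right) - 6679 = 21955 - 6679 = 15276$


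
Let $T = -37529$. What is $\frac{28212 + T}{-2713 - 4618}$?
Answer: $\frac{9317}{7331} \approx 1.2709$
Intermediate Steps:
$\frac{28212 + T}{-2713 - 4618} = \frac{28212 - 37529}{-2713 - 4618} = - \frac{9317}{-7331} = \left(-9317\right) \left(- \frac{1}{7331}\right) = \frac{9317}{7331}$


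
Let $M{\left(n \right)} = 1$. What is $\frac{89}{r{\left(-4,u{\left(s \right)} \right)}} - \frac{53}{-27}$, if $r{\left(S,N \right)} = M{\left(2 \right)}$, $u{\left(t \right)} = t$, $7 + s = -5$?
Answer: $\frac{2456}{27} \approx 90.963$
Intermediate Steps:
$s = -12$ ($s = -7 - 5 = -12$)
$r{\left(S,N \right)} = 1$
$\frac{89}{r{\left(-4,u{\left(s \right)} \right)}} - \frac{53}{-27} = \frac{89}{1} - \frac{53}{-27} = 89 \cdot 1 - - \frac{53}{27} = 89 + \frac{53}{27} = \frac{2456}{27}$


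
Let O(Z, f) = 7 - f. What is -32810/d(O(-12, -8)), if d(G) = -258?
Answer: 16405/129 ≈ 127.17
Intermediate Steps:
-32810/d(O(-12, -8)) = -32810/(-258) = -32810*(-1/258) = 16405/129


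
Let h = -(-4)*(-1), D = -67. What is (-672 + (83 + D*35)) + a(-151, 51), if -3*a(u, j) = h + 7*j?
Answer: -9155/3 ≈ -3051.7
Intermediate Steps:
h = -4 (h = -1*4 = -4)
a(u, j) = 4/3 - 7*j/3 (a(u, j) = -(-4 + 7*j)/3 = 4/3 - 7*j/3)
(-672 + (83 + D*35)) + a(-151, 51) = (-672 + (83 - 67*35)) + (4/3 - 7/3*51) = (-672 + (83 - 2345)) + (4/3 - 119) = (-672 - 2262) - 353/3 = -2934 - 353/3 = -9155/3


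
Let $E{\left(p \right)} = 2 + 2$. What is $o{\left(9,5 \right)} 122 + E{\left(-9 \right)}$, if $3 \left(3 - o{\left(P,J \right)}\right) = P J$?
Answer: $-1460$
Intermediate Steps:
$E{\left(p \right)} = 4$
$o{\left(P,J \right)} = 3 - \frac{J P}{3}$ ($o{\left(P,J \right)} = 3 - \frac{P J}{3} = 3 - \frac{J P}{3}$)
$o{\left(9,5 \right)} 122 + E{\left(-9 \right)} = \left(3 - \frac{5}{3} \cdot 9\right) 122 + 4 = \left(3 - 15\right) 122 + 4 = \left(-12\right) 122 + 4 = -1464 + 4 = -1460$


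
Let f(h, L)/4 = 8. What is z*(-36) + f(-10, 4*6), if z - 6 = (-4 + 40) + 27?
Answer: -2452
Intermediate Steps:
z = 69 (z = 6 + ((-4 + 40) + 27) = 6 + (36 + 27) = 6 + 63 = 69)
f(h, L) = 32 (f(h, L) = 4*8 = 32)
z*(-36) + f(-10, 4*6) = 69*(-36) + 32 = -2484 + 32 = -2452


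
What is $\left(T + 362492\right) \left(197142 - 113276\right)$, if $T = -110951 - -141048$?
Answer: $32924869074$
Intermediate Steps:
$T = 30097$ ($T = -110951 + 141048 = 30097$)
$\left(T + 362492\right) \left(197142 - 113276\right) = \left(30097 + 362492\right) \left(197142 - 113276\right) = 392589 \cdot 83866 = 32924869074$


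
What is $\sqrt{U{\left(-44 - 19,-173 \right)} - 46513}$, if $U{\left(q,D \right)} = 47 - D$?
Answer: $i \sqrt{46293} \approx 215.16 i$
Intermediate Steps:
$\sqrt{U{\left(-44 - 19,-173 \right)} - 46513} = \sqrt{\left(47 - -173\right) - 46513} = \sqrt{\left(47 + 173\right) - 46513} = \sqrt{220 - 46513} = \sqrt{-46293} = i \sqrt{46293}$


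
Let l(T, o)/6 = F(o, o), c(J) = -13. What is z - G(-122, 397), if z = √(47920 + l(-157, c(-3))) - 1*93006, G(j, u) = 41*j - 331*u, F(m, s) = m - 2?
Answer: 43403 + √47830 ≈ 43622.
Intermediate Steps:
F(m, s) = -2 + m
l(T, o) = -12 + 6*o (l(T, o) = 6*(-2 + o) = -12 + 6*o)
G(j, u) = -331*u + 41*j
z = -93006 + √47830 (z = √(47920 + (-12 + 6*(-13))) - 1*93006 = √(47920 + (-12 - 78)) - 93006 = √(47920 - 90) - 93006 = √47830 - 93006 = -93006 + √47830 ≈ -92787.)
z - G(-122, 397) = (-93006 + √47830) - (-331*397 + 41*(-122)) = (-93006 + √47830) - (-131407 - 5002) = (-93006 + √47830) - 1*(-136409) = (-93006 + √47830) + 136409 = 43403 + √47830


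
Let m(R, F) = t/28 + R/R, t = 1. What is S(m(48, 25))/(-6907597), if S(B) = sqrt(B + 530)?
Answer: -sqrt(104083)/96706358 ≈ -3.3361e-6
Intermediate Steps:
m(R, F) = 29/28 (m(R, F) = 1/28 + R/R = 1*(1/28) + 1 = 1/28 + 1 = 29/28)
S(B) = sqrt(530 + B)
S(m(48, 25))/(-6907597) = sqrt(530 + 29/28)/(-6907597) = sqrt(14869/28)*(-1/6907597) = (sqrt(104083)/14)*(-1/6907597) = -sqrt(104083)/96706358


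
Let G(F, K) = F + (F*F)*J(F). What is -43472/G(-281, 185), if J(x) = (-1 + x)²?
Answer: -43472/6279294283 ≈ -6.9231e-6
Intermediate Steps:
G(F, K) = F + F²*(-1 + F)² (G(F, K) = F + (F*F)*(-1 + F)² = F + F²*(-1 + F)²)
-43472/G(-281, 185) = -43472*(-1/(281*(1 - 281*(-1 - 281)²))) = -43472*(-1/(281*(1 - 281*(-282)²))) = -43472*(-1/(281*(1 - 281*79524))) = -43472*(-1/(281*(1 - 22346244))) = -43472/((-281*(-22346243))) = -43472/6279294283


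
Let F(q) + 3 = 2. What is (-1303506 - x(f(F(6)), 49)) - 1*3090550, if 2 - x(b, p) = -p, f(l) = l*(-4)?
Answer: -4394107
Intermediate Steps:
F(q) = -1 (F(q) = -3 + 2 = -1)
f(l) = -4*l
x(b, p) = 2 + p (x(b, p) = 2 - (-1)*p = 2 + p)
(-1303506 - x(f(F(6)), 49)) - 1*3090550 = (-1303506 - (2 + 49)) - 1*3090550 = (-1303506 - 1*51) - 3090550 = (-1303506 - 51) - 3090550 = -1303557 - 3090550 = -4394107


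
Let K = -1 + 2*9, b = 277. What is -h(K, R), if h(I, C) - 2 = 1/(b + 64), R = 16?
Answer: -683/341 ≈ -2.0029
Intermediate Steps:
K = 17 (K = -1 + 18 = 17)
h(I, C) = 683/341 (h(I, C) = 2 + 1/(277 + 64) = 2 + 1/341 = 683/341)
-h(K, R) = -1*683/341 = -683/341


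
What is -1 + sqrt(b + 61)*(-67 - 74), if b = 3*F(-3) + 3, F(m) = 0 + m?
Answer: -1 - 141*sqrt(55) ≈ -1046.7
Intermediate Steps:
F(m) = m
b = -6 (b = 3*(-3) + 3 = -9 + 3 = -6)
-1 + sqrt(b + 61)*(-67 - 74) = -1 + sqrt(-6 + 61)*(-67 - 74) = -1 + sqrt(55)*(-141) = -1 - 141*sqrt(55)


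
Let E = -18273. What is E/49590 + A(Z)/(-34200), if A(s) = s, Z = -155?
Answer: -72193/198360 ≈ -0.36395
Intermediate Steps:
E/49590 + A(Z)/(-34200) = -18273/49590 - 155/(-34200) = -18273*1/49590 - 155*(-1/34200) = -6091/16530 + 31/6840 = -72193/198360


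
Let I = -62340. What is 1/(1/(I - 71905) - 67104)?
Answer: -134245/9008376481 ≈ -1.4902e-5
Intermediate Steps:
1/(1/(I - 71905) - 67104) = 1/(1/(-62340 - 71905) - 67104) = 1/(1/(-134245) - 67104) = 1/(-1/134245 - 67104) = 1/(-9008376481/134245) = -134245/9008376481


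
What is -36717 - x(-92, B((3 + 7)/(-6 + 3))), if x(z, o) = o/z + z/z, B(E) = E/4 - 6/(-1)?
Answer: -20268305/552 ≈ -36718.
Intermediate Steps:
B(E) = 6 + E/4 (B(E) = E*(¼) - 6*(-1) = E/4 + 6 = 6 + E/4)
x(z, o) = 1 + o/z (x(z, o) = o/z + 1 = 1 + o/z)
-36717 - x(-92, B((3 + 7)/(-6 + 3))) = -36717 - ((6 + ((3 + 7)/(-6 + 3))/4) - 92)/(-92) = -36717 - (-1)*((6 + (10/(-3))/4) - 92)/92 = -36717 - (-1)*((6 + (10*(-⅓))/4) - 92)/92 = -36717 - (-1)*((6 + (¼)*(-10/3)) - 92)/92 = -36717 - (-1)*((6 - ⅚) - 92)/92 = -36717 - (-1)*(31/6 - 92)/92 = -36717 - (-1)*(-521)/(92*6) = -36717 - 1*521/552 = -36717 - 521/552 = -20268305/552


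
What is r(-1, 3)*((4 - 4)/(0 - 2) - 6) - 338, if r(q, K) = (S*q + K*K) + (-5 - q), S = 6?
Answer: -332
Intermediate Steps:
r(q, K) = -5 + K² + 5*q (r(q, K) = (6*q + K*K) + (-5 - q) = (6*q + K²) + (-5 - q) = (K² + 6*q) + (-5 - q) = -5 + K² + 5*q)
r(-1, 3)*((4 - 4)/(0 - 2) - 6) - 338 = (-5 + 3² + 5*(-1))*((4 - 4)/(0 - 2) - 6) - 338 = (-5 + 9 - 5)*(0/(-2) - 6) - 338 = -(0*(-½) - 6) - 338 = -(0 - 6) - 338 = -1*(-6) - 338 = 6 - 338 = -332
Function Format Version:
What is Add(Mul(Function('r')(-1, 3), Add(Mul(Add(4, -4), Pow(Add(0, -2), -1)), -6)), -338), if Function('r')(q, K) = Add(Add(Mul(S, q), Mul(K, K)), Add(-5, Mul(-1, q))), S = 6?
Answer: -332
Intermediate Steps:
Function('r')(q, K) = Add(-5, Pow(K, 2), Mul(5, q)) (Function('r')(q, K) = Add(Add(Mul(6, q), Mul(K, K)), Add(-5, Mul(-1, q))) = Add(Add(Mul(6, q), Pow(K, 2)), Add(-5, Mul(-1, q))) = Add(Add(Pow(K, 2), Mul(6, q)), Add(-5, Mul(-1, q))) = Add(-5, Pow(K, 2), Mul(5, q)))
Add(Mul(Function('r')(-1, 3), Add(Mul(Add(4, -4), Pow(Add(0, -2), -1)), -6)), -338) = Add(Mul(Add(-5, Pow(3, 2), Mul(5, -1)), Add(Mul(Add(4, -4), Pow(Add(0, -2), -1)), -6)), -338) = Add(Mul(Add(-5, 9, -5), Add(Mul(0, Pow(-2, -1)), -6)), -338) = Add(Mul(-1, Add(Mul(0, Rational(-1, 2)), -6)), -338) = Add(Mul(-1, Add(0, -6)), -338) = Add(Mul(-1, -6), -338) = Add(6, -338) = -332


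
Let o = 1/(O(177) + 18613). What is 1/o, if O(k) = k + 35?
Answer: 18825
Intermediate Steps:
O(k) = 35 + k
o = 1/18825 (o = 1/((35 + 177) + 18613) = 1/(212 + 18613) = 1/18825 ≈ 5.3121e-5)
1/o = 1/(1/18825) = 18825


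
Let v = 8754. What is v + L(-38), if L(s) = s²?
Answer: 10198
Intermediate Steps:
v + L(-38) = 8754 + (-38)² = 8754 + 1444 = 10198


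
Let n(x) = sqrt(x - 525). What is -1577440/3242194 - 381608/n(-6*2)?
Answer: -788720/1621097 + 381608*I*sqrt(537)/537 ≈ -0.48653 + 16468.0*I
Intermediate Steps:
n(x) = sqrt(-525 + x)
-1577440/3242194 - 381608/n(-6*2) = -1577440/3242194 - 381608/sqrt(-525 - 6*2) = -1577440*1/3242194 - 381608/sqrt(-525 - 12) = -788720/1621097 - 381608*(-I*sqrt(537)/537) = -788720/1621097 - (-381608)*I*sqrt(537)/537 = -788720/1621097 + 381608*I*sqrt(537)/537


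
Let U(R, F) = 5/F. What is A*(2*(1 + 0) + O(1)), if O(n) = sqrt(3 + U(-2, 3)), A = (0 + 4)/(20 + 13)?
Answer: 8/33 + 4*sqrt(42)/99 ≈ 0.50427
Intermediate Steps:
A = 4/33 ≈ 0.12121
O(n) = sqrt(42)/3 (O(n) = sqrt(3 + 5/3) = sqrt(14/3) = sqrt(42)/3)
A*(2*(1 + 0) + O(1)) = 4*(2*(1 + 0) + sqrt(42)/3)/33 = 4*(2*1 + sqrt(42)/3)/33 = 4*(2 + sqrt(42)/3)/33 = 8/33 + 4*sqrt(42)/99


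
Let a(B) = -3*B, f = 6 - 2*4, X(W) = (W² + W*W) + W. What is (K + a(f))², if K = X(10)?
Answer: 46656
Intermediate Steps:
X(W) = W + 2*W² (X(W) = (W² + W²) + W = 2*W² + W = W + 2*W²)
f = -2 (f = 6 - 8 = -2)
K = 210 (K = 10*(1 + 2*10) = 10*(1 + 20) = 10*21 = 210)
(K + a(f))² = (210 - 3*(-2))² = (210 + 6)² = 216² = 46656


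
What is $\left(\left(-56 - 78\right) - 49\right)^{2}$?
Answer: $33489$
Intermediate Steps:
$\left(\left(-56 - 78\right) - 49\right)^{2} = \left(-134 - 49\right)^{2} = \left(-183\right)^{2} = 33489$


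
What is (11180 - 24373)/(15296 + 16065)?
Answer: -13193/31361 ≈ -0.42068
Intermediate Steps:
(11180 - 24373)/(15296 + 16065) = -13193/31361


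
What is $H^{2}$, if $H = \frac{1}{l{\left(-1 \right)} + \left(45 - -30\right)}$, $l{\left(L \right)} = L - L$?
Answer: $\frac{1}{5625} \approx 0.00017778$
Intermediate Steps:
$l{\left(L \right)} = 0$
$H = \frac{1}{75}$ ($H = \frac{1}{0 + \left(45 - -30\right)} = \frac{1}{0 + \left(45 + 30\right)} = \frac{1}{0 + 75} = \frac{1}{75} \approx 0.013333$)
$H^{2} = \left(\frac{1}{75}\right)^{2} = \frac{1}{5625}$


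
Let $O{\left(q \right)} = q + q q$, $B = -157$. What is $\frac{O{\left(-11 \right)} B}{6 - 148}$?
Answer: $\frac{8635}{71} \approx 121.62$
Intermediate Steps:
$O{\left(q \right)} = q + q^{2}$
$\frac{O{\left(-11 \right)} B}{6 - 148} = \frac{- 11 \left(1 - 11\right) \left(-157\right)}{6 - 148} = \frac{\left(-11\right) \left(-10\right) \left(-157\right)}{-142} = 110 \left(-157\right) \left(- \frac{1}{142}\right) = \left(-17270\right) \left(- \frac{1}{142}\right) = \frac{8635}{71}$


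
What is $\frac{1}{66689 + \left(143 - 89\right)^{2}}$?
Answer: $\frac{1}{69605} \approx 1.4367 \cdot 10^{-5}$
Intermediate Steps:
$\frac{1}{66689 + \left(143 - 89\right)^{2}} = \frac{1}{66689 + 54^{2}} = \frac{1}{66689 + 2916} = \frac{1}{69605}$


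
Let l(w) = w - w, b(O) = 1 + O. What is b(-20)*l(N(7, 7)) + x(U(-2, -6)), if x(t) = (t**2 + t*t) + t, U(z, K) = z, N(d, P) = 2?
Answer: 6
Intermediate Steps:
x(t) = t + 2*t**2 (x(t) = (t**2 + t**2) + t = 2*t**2 + t = t + 2*t**2)
l(w) = 0 (l(w) = w - w = 0)
b(-20)*l(N(7, 7)) + x(U(-2, -6)) = (1 - 20)*0 - 2*(1 + 2*(-2)) = -19*0 - 2*(1 - 4) = 0 - 2*(-3) = 0 + 6 = 6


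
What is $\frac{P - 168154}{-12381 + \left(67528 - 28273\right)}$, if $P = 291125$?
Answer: $\frac{122971}{26874} \approx 4.5758$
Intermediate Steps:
$\frac{P - 168154}{-12381 + \left(67528 - 28273\right)} = \frac{291125 - 168154}{-12381 + \left(67528 - 28273\right)} = \frac{122971}{-12381 + 39255} = \frac{122971}{26874}$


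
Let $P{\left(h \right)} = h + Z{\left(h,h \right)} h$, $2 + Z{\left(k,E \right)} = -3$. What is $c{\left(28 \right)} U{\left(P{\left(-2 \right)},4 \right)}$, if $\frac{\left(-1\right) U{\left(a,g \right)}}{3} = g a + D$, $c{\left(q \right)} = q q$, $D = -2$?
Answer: $-70560$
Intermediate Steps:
$Z{\left(k,E \right)} = -5$ ($Z{\left(k,E \right)} = -2 - 3 = -5$)
$P{\left(h \right)} = - 4 h$ ($P{\left(h \right)} = h - 5 h = - 4 h$)
$c{\left(q \right)} = q^{2}$
$U{\left(a,g \right)} = 6 - 3 a g$ ($U{\left(a,g \right)} = - 3 \left(g a - 2\right) = - 3 \left(a g - 2\right) = - 3 \left(-2 + a g\right) = 6 - 3 a g$)
$c{\left(28 \right)} U{\left(P{\left(-2 \right)},4 \right)} = 28^{2} \left(6 - 3 \left(\left(-4\right) \left(-2\right)\right) 4\right) = 784 \left(6 - 24 \cdot 4\right) = 784 \left(6 - 96\right) = 784 \left(-90\right) = -70560$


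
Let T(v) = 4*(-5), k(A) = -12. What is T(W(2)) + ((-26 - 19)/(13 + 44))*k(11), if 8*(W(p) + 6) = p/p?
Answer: -200/19 ≈ -10.526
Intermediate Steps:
W(p) = -47/8 (W(p) = -6 + (p/p)/8 = -6 + (1/8)*1 = -6 + 1/8 = -47/8)
T(v) = -20
T(W(2)) + ((-26 - 19)/(13 + 44))*k(11) = -20 + ((-26 - 19)/(13 + 44))*(-12) = -20 - 45/57*(-12) = -20 - 45*1/57*(-12) = -20 - 15/19*(-12) = -20 + 180/19 = -200/19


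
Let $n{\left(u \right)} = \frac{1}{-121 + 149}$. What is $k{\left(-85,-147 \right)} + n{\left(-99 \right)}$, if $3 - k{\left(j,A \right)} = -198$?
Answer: $\frac{5629}{28} \approx 201.04$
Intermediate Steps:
$n{\left(u \right)} = \frac{1}{28}$
$k{\left(j,A \right)} = 201$ ($k{\left(j,A \right)} = 3 - -198 = 3 + 198 = 201$)
$k{\left(-85,-147 \right)} + n{\left(-99 \right)} = 201 + \frac{1}{28} = \frac{5629}{28}$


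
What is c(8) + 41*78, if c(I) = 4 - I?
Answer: 3194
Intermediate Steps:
c(8) + 41*78 = (4 - 1*8) + 41*78 = (4 - 8) + 3198 = -4 + 3198 = 3194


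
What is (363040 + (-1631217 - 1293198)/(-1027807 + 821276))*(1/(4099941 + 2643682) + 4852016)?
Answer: 188724733217581362805515/107135938601 ≈ 1.7615e+12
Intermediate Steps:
(363040 + (-1631217 - 1293198)/(-1027807 + 821276))*(1/(4099941 + 2643682) + 4852016) = (363040 - 2924415/(-206531))*(1/6743623 + 4852016) = (363040 - 2924415*(-1/206531))*(1/6743623 + 4852016) = (363040 + 224955/15887)*(32720166693969/6743623) = (5767841435/15887)*(32720166693969/6743623) = 188724733217581362805515/107135938601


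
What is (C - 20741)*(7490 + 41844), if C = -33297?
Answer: -2665910692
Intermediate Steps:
(C - 20741)*(7490 + 41844) = (-33297 - 20741)*(7490 + 41844) = -54038*49334 = -2665910692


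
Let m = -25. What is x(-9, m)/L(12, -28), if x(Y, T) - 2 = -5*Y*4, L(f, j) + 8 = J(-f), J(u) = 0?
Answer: -91/4 ≈ -22.750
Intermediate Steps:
L(f, j) = -8 (L(f, j) = -8 + 0 = -8)
x(Y, T) = 2 - 20*Y (x(Y, T) = 2 - 5*Y*4 = 2 - 20*Y)
x(-9, m)/L(12, -28) = (2 - 20*(-9))/(-8) = (2 + 180)*(-⅛) = 182*(-⅛) = -91/4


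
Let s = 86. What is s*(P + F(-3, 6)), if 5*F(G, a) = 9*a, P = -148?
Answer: -58996/5 ≈ -11799.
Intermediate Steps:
F(G, a) = 9*a/5 (F(G, a) = (9*a)/5 = 9*a/5)
s*(P + F(-3, 6)) = 86*(-148 + (9/5)*6) = 86*(-148 + 54/5) = 86*(-686/5) = -58996/5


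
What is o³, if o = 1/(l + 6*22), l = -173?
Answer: -1/68921 ≈ -1.4509e-5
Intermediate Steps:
o = -1/41 (o = 1/(-173 + 6*22) = 1/(-173 + 132) = 1/(-41) = -1/41 ≈ -0.024390)
o³ = (-1/41)³ = -1/68921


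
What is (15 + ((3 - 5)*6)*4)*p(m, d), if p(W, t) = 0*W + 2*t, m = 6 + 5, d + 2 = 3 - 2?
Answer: 66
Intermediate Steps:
d = -1 (d = -2 + (3 - 2) = -2 + 1 = -1)
m = 11
p(W, t) = 2*t (p(W, t) = 0 + 2*t = 2*t)
(15 + ((3 - 5)*6)*4)*p(m, d) = (15 + ((3 - 5)*6)*4)*(2*(-1)) = (15 - 2*6*4)*(-2) = (15 - 12*4)*(-2) = (15 - 48)*(-2) = -33*(-2) = 66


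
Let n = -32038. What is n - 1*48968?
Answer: -81006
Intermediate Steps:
n - 1*48968 = -32038 - 1*48968 = -32038 - 48968 = -81006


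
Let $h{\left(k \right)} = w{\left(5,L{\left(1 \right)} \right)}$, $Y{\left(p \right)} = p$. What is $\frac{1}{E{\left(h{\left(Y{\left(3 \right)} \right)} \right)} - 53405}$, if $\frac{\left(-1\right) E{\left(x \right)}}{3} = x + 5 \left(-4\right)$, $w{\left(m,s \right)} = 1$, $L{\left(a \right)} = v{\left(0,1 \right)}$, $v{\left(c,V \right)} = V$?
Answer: $- \frac{1}{53348} \approx -1.8745 \cdot 10^{-5}$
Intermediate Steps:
$L{\left(a \right)} = 1$
$h{\left(k \right)} = 1$
$E{\left(x \right)} = 60 - 3 x$ ($E{\left(x \right)} = - 3 \left(x + 5 \left(-4\right)\right) = - 3 \left(x - 20\right) = - 3 \left(-20 + x\right) = 60 - 3 x$)
$\frac{1}{E{\left(h{\left(Y{\left(3 \right)} \right)} \right)} - 53405} = \frac{1}{\left(60 - 3\right) - 53405} = \frac{1}{57 - 53405} = \frac{1}{-53348} = - \frac{1}{53348}$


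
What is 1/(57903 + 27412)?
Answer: 1/85315 ≈ 1.1721e-5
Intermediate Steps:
1/(57903 + 27412) = 1/85315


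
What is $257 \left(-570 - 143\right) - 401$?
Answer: $-183642$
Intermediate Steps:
$257 \left(-570 - 143\right) - 401 = 257 \left(-713\right) - 401 = -183241 - 401 = -183642$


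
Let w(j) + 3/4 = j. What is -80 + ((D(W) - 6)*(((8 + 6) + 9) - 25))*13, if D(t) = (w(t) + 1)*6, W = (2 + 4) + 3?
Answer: -1367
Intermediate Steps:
W = 9 (W = 6 + 3 = 9)
w(j) = -¾ + j
D(t) = 3/2 + 6*t (D(t) = ((-¾ + t) + 1)*6 = (¼ + t)*6 = 3/2 + 6*t)
-80 + ((D(W) - 6)*(((8 + 6) + 9) - 25))*13 = -80 + (((3/2 + 6*9) - 6)*(((8 + 6) + 9) - 25))*13 = -80 + (((3/2 + 54) - 6)*((14 + 9) - 25))*13 = -80 + ((111/2 - 6)*(23 - 25))*13 = -80 + ((99/2)*(-2))*13 = -80 - 99*13 = -80 - 1287 = -1367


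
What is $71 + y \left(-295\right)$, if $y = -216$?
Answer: $63791$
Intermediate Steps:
$71 + y \left(-295\right) = 71 - -63720 = 71 + 63720 = 63791$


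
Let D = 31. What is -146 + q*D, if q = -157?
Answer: -5013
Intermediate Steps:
-146 + q*D = -146 - 157*31 = -146 - 4867 = -5013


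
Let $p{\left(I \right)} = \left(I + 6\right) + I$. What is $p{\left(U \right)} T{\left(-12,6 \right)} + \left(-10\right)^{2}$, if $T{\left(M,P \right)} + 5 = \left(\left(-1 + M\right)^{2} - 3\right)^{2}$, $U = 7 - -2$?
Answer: $661324$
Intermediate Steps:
$U = 9$ ($U = 7 + 2 = 9$)
$p{\left(I \right)} = 6 + 2 I$ ($p{\left(I \right)} = \left(6 + I\right) + I = 6 + 2 I$)
$T{\left(M,P \right)} = -5 + \left(-3 + \left(-1 + M\right)^{2}\right)^{2}$ ($T{\left(M,P \right)} = -5 + \left(\left(-1 + M\right)^{2} - 3\right)^{2} = -5 + \left(-3 + \left(-1 + M\right)^{2}\right)^{2}$)
$p{\left(U \right)} T{\left(-12,6 \right)} + \left(-10\right)^{2} = \left(6 + 2 \cdot 9\right) \left(-5 + \left(-3 + \left(-1 - 12\right)^{2}\right)^{2}\right) + \left(-10\right)^{2} = \left(6 + 18\right) \left(-5 + \left(-3 + \left(-13\right)^{2}\right)^{2}\right) + 100 = 24 \left(-5 + \left(-3 + 169\right)^{2}\right) + 100 = 24 \left(-5 + 166^{2}\right) + 100 = 24 \left(-5 + 27556\right) + 100 = 24 \cdot 27551 + 100 = 661224 + 100 = 661324$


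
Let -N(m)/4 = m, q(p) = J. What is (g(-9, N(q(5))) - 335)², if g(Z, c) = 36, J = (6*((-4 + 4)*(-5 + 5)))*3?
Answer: 89401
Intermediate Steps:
J = 0 (J = (6*(0*0))*3 = (6*0)*3 = 0*3 = 0)
q(p) = 0
N(m) = -4*m
(g(-9, N(q(5))) - 335)² = (36 - 335)² = (-299)² = 89401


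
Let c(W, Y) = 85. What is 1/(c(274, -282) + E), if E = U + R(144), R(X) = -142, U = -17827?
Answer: -1/17884 ≈ -5.5916e-5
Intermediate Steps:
E = -17969 (E = -17827 - 142 = -17969)
1/(c(274, -282) + E) = 1/(85 - 17969) = 1/(-17884) = -1/17884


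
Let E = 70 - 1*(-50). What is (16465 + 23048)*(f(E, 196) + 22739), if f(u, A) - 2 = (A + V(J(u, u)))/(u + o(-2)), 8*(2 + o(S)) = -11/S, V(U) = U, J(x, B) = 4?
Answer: 568833876389/633 ≈ 8.9863e+8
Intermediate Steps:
E = 120 (E = 70 + 50 = 120)
o(S) = -2 - 11/(8*S) (o(S) = -2 + (-11/S)/8 = -2 - 11/(8*S))
f(u, A) = 2 + (4 + A)/(-21/16 + u) (f(u, A) = 2 + (A + 4)/(u + (-2 - 11/8/(-2))) = 2 + (4 + A)/(u + (-2 - 11/8*(-1/2))) = 2 + (4 + A)/(u + (-2 + 11/16)) = 2 + (4 + A)/(u - 21/16) = 2 + (4 + A)/(-21/16 + u))
(16465 + 23048)*(f(E, 196) + 22739) = (16465 + 23048)*(2*(11 + 8*196 + 16*120)/(-21 + 16*120) + 22739) = 39513*(2*(11 + 1568 + 1920)/(-21 + 1920) + 22739) = 39513*(2*3499/1899 + 22739) = 39513*(2*(1/1899)*3499 + 22739) = 39513*(6998/1899 + 22739) = 39513*(43188359/1899) = 568833876389/633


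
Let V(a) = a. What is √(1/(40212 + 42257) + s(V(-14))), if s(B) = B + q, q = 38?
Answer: 7*√3331170317/82469 ≈ 4.8990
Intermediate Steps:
s(B) = 38 + B (s(B) = B + 38 = 38 + B)
√(1/(40212 + 42257) + s(V(-14))) = √(1/(40212 + 42257) + (38 - 14)) = √(1/82469 + 24) = √(1979257/82469) = 7*√3331170317/82469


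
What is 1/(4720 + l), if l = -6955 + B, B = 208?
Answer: -1/2027 ≈ -0.00049334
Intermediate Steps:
l = -6747 (l = -6955 + 208 = -6747)
1/(4720 + l) = 1/(4720 - 6747) = 1/(-2027) = -1/2027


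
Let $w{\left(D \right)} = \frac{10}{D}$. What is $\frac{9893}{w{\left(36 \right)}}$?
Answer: $\frac{178074}{5} \approx 35615.0$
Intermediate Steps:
$\frac{9893}{w{\left(36 \right)}} = \frac{9893}{10 \cdot \frac{1}{36}} = \frac{9893}{\frac{5}{18}} = 9893 \cdot \frac{18}{5} = \frac{178074}{5}$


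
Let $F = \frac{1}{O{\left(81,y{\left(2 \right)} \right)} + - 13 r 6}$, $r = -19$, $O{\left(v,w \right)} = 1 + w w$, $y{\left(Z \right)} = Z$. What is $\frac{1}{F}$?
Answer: $1487$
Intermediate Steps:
$O{\left(v,w \right)} = 1 + w^{2}$
$F = \frac{1}{1487}$ ($F = \frac{1}{\left(1 + 2^{2}\right) + \left(-13\right) \left(-19\right) 6} = \frac{1}{\left(1 + 4\right) + 247 \cdot 6} = \frac{1}{5 + 1482} = \frac{1}{1487} \approx 0.00067249$)
$\frac{1}{F} = \frac{1}{\frac{1}{1487}} = 1487$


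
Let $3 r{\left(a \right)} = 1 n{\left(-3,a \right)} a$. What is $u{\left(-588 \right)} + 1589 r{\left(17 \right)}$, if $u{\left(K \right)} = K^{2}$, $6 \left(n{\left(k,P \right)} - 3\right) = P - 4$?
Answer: $\frac{7060795}{18} \approx 3.9227 \cdot 10^{5}$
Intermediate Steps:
$n{\left(k,P \right)} = \frac{7}{3} + \frac{P}{6}$ ($n{\left(k,P \right)} = 3 + \frac{P - 4}{6} = 3 + \frac{-4 + P}{6} = 3 + \left(- \frac{2}{3} + \frac{P}{6}\right) = \frac{7}{3} + \frac{P}{6}$)
$r{\left(a \right)} = \frac{a \left(\frac{7}{3} + \frac{a}{6}\right)}{3}$ ($r{\left(a \right)} = \frac{1 \left(\frac{7}{3} + \frac{a}{6}\right) a}{3} = \frac{\left(\frac{7}{3} + \frac{a}{6}\right) a}{3} = \frac{a \left(\frac{7}{3} + \frac{a}{6}\right)}{3}$)
$u{\left(-588 \right)} + 1589 r{\left(17 \right)} = \left(-588\right)^{2} + 1589 \cdot \frac{1}{18} \cdot 17 \left(14 + 17\right) = 345744 + 1589 \cdot \frac{1}{18} \cdot 17 \cdot 31 = 345744 + 1589 \cdot \frac{527}{18} = 345744 + \frac{837403}{18} = \frac{7060795}{18}$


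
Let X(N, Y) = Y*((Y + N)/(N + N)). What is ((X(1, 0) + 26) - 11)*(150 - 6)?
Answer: 2160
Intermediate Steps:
X(N, Y) = Y*(N + Y)/(2*N) (X(N, Y) = Y*((N + Y)/((2*N))) = Y*((N + Y)*(1/(2*N))) = Y*((N + Y)/(2*N)) = Y*(N + Y)/(2*N))
((X(1, 0) + 26) - 11)*(150 - 6) = (((1/2)*0*(1 + 0)/1 + 26) - 11)*(150 - 6) = (((1/2)*0*1*1 + 26) - 11)*144 = ((0 + 26) - 11)*144 = (26 - 11)*144 = 15*144 = 2160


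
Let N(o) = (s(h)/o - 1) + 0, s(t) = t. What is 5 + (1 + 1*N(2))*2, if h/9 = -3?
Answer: -22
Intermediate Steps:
h = -27 (h = 9*(-3) = -27)
N(o) = -1 - 27/o (N(o) = (-27/o - 1) + 0 = (-1 - 27/o) + 0 = -1 - 27/o)
5 + (1 + 1*N(2))*2 = 5 + (1 + 1*((-27 - 1*2)/2))*2 = 5 + (1 + 1*((-27 - 2)/2))*2 = 5 + (1 + 1*((1/2)*(-29)))*2 = 5 + (1 + 1*(-29/2))*2 = 5 + (1 - 29/2)*2 = 5 - 27/2*2 = 5 - 27 = -22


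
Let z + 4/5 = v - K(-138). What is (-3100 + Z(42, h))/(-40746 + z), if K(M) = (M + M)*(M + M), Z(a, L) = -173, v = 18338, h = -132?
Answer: 5455/164308 ≈ 0.033200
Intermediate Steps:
K(M) = 4*M² (K(M) = (2*M)*(2*M) = 4*M²)
z = -289194/5 (z = -⅘ + (18338 - 4*(-138)²) = -⅘ + (18338 - 4*19044) = -⅘ + (18338 - 1*76176) = -⅘ + (18338 - 76176) = -⅘ - 57838 = -289194/5 ≈ -57839.)
(-3100 + Z(42, h))/(-40746 + z) = (-3100 - 173)/(-40746 - 289194/5) = -3273/(-492924/5) = -3273*(-5/492924) = 5455/164308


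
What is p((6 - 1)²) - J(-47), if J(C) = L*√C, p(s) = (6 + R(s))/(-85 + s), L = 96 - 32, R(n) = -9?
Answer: 1/20 - 64*I*√47 ≈ 0.05 - 438.76*I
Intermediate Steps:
L = 64
p(s) = -3/(-85 + s) (p(s) = (6 - 9)/(-85 + s) = -3/(-85 + s))
J(C) = 64*√C
p((6 - 1)²) - J(-47) = -3/(-85 + (6 - 1)²) - 64*√(-47) = -3/(-85 + 5²) - 64*I*√47 = -3/(-85 + 25) - 64*I*√47 = -3/(-60) - 64*I*√47 = -3*(-1/60) - 64*I*√47 = 1/20 - 64*I*√47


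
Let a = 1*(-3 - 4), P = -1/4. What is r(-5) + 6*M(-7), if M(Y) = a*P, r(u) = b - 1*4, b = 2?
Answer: 17/2 ≈ 8.5000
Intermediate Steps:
P = -¼ (P = -1*¼ = -¼ ≈ -0.25000)
r(u) = -2 (r(u) = 2 - 1*4 = 2 - 4 = -2)
a = -7 (a = 1*(-7) = -7)
M(Y) = 7/4 (M(Y) = -7*(-¼) = 7/4)
r(-5) + 6*M(-7) = -2 + 6*(7/4) = -2 + 21/2 = 17/2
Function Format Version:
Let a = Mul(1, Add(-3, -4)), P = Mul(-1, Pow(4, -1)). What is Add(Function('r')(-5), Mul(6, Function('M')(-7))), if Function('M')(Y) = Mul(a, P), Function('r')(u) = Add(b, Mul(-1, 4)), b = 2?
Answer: Rational(17, 2) ≈ 8.5000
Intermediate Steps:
P = Rational(-1, 4) (P = Mul(-1, Rational(1, 4)) = Rational(-1, 4) ≈ -0.25000)
Function('r')(u) = -2 (Function('r')(u) = Add(2, Mul(-1, 4)) = Add(2, -4) = -2)
a = -7 (a = Mul(1, -7) = -7)
Function('M')(Y) = Rational(7, 4) (Function('M')(Y) = Mul(-7, Rational(-1, 4)) = Rational(7, 4))
Add(Function('r')(-5), Mul(6, Function('M')(-7))) = Add(-2, Mul(6, Rational(7, 4))) = Add(-2, Rational(21, 2)) = Rational(17, 2)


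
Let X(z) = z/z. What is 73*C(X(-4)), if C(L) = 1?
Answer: 73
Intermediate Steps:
X(z) = 1
73*C(X(-4)) = 73*1 = 73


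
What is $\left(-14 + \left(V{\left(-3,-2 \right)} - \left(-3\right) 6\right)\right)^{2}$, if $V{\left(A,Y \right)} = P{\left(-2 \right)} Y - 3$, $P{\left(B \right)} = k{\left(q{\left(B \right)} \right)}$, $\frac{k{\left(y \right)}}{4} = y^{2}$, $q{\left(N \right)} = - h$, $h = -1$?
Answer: $49$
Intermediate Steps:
$q{\left(N \right)} = 1$ ($q{\left(N \right)} = \left(-1\right) \left(-1\right) = 1$)
$k{\left(y \right)} = 4 y^{2}$
$P{\left(B \right)} = 4$ ($P{\left(B \right)} = 4 \cdot 1^{2} = 4 \cdot 1 = 4$)
$V{\left(A,Y \right)} = -3 + 4 Y$ ($V{\left(A,Y \right)} = 4 Y - 3 = -3 + 4 Y$)
$\left(-14 + \left(V{\left(-3,-2 \right)} - \left(-3\right) 6\right)\right)^{2} = \left(-14 + \left(\left(-3 + 4 \left(-2\right)\right) - \left(-3\right) 6\right)\right)^{2} = \left(-14 - -7\right)^{2} = \left(-14 + \left(-11 + 18\right)\right)^{2} = \left(-14 + 7\right)^{2} = \left(-7\right)^{2} = 49$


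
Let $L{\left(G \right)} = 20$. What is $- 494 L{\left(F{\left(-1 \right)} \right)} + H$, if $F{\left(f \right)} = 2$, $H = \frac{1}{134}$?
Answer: $- \frac{1323919}{134} \approx -9880.0$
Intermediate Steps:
$H = \frac{1}{134} \approx 0.0074627$
$- 494 L{\left(F{\left(-1 \right)} \right)} + H = \left(-494\right) 20 + \frac{1}{134} = -9880 + \frac{1}{134} = - \frac{1323919}{134}$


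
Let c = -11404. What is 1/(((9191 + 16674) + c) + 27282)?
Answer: 1/41743 ≈ 2.3956e-5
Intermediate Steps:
1/(((9191 + 16674) + c) + 27282) = 1/(((9191 + 16674) - 11404) + 27282) = 1/((25865 - 11404) + 27282) = 1/(14461 + 27282) = 1/41743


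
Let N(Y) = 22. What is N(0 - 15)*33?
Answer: 726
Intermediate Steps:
N(0 - 15)*33 = 22*33 = 726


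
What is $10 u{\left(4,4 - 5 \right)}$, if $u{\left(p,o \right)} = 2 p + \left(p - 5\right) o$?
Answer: $90$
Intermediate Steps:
$u{\left(p,o \right)} = 2 p + o \left(-5 + p\right)$ ($u{\left(p,o \right)} = 2 p + \left(-5 + p\right) o = 2 p + o \left(-5 + p\right)$)
$10 u{\left(4,4 - 5 \right)} = 10 \left(- 5 \left(4 - 5\right) + 2 \cdot 4 + \left(4 - 5\right) 4\right) = 10 \left(- 5 \left(4 - 5\right) + 8 + \left(4 - 5\right) 4\right) = 10 \left(\left(-5\right) \left(-1\right) + 8 - 4\right) = 10 \left(5 + 8 - 4\right) = 10 \cdot 9 = 90$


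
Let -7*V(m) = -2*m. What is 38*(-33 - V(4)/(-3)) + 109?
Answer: -23741/21 ≈ -1130.5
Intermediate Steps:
V(m) = 2*m/7 (V(m) = -(-2)*m/7 = 2*m/7)
38*(-33 - V(4)/(-3)) + 109 = 38*(-33 - (2/7)*4/(-3)) + 109 = 38*(-33 - 8*(-1)/(7*3)) + 109 = 38*(-33 - 1*(-8/21)) + 109 = 38*(-33 + 8/21) + 109 = 38*(-685/21) + 109 = -26030/21 + 109 = -23741/21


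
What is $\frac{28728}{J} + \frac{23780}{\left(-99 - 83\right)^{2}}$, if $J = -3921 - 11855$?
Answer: $- \frac{18013531}{16330132} \approx -1.1031$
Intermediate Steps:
$J = -15776$
$\frac{28728}{J} + \frac{23780}{\left(-99 - 83\right)^{2}} = \frac{28728}{-15776} + \frac{23780}{\left(-99 - 83\right)^{2}} = 28728 \left(- \frac{1}{15776}\right) + \frac{23780}{\left(-182\right)^{2}} = - \frac{3591}{1972} + \frac{23780}{33124} = - \frac{3591}{1972} + 23780 \cdot \frac{1}{33124} = - \frac{3591}{1972} + \frac{5945}{8281} = - \frac{18013531}{16330132}$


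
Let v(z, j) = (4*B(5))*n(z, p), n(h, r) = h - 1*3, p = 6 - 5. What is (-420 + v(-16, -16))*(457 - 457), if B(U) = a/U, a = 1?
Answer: 0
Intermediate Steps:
p = 1
n(h, r) = -3 + h (n(h, r) = h - 3 = -3 + h)
B(U) = 1/U
v(z, j) = -12/5 + 4*z/5 (v(z, j) = (4/5)*(-3 + z) = (4*(1/5))*(-3 + z) = 4*(-3 + z)/5 = -12/5 + 4*z/5)
(-420 + v(-16, -16))*(457 - 457) = (-420 + (-12/5 + (4/5)*(-16)))*(457 - 457) = (-420 + (-12/5 - 64/5))*0 = (-420 - 76/5)*0 = -2176/5*0 = 0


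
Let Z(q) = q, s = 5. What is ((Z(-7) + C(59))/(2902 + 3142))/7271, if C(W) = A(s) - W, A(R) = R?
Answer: -61/43945924 ≈ -1.3881e-6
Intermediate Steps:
C(W) = 5 - W
((Z(-7) + C(59))/(2902 + 3142))/7271 = ((-7 + (5 - 1*59))/(2902 + 3142))/7271 = ((-7 + (5 - 59))/6044)*(1/7271) = ((-7 - 54)*(1/6044))*(1/7271) = -61*1/6044*(1/7271) = -61/6044*1/7271 = -61/43945924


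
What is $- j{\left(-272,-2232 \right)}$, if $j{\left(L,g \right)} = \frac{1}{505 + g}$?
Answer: $\frac{1}{1727} \approx 0.00057904$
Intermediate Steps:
$- j{\left(-272,-2232 \right)} = - \frac{1}{505 - 2232} = - \frac{1}{-1727} = \left(-1\right) \left(- \frac{1}{1727}\right) = \frac{1}{1727}$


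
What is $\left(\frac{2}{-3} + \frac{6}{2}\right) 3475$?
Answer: $\frac{24325}{3} \approx 8108.3$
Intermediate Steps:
$\left(\frac{2}{-3} + \frac{6}{2}\right) 3475 = \left(2 \left(- \frac{1}{3}\right) + 6 \cdot \frac{1}{2}\right) 3475 = \left(- \frac{2}{3} + 3\right) 3475 = \frac{7}{3} \cdot 3475 = \frac{24325}{3}$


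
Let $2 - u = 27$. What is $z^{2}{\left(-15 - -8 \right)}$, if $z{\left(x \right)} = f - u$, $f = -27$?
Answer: $4$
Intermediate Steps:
$u = -25$ ($u = 2 - 27 = -25$)
$z{\left(x \right)} = -2$ ($z{\left(x \right)} = -27 - -25 = -27 + 25 = -2$)
$z^{2}{\left(-15 - -8 \right)} = \left(-2\right)^{2} = 4$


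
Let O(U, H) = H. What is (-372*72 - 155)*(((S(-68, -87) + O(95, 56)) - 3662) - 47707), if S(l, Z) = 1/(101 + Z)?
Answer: 19352465759/14 ≈ 1.3823e+9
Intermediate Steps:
(-372*72 - 155)*(((S(-68, -87) + O(95, 56)) - 3662) - 47707) = (-372*72 - 155)*(((1/(101 - 87) + 56) - 3662) - 47707) = (-26784 - 155)*(((1/14 + 56) - 3662) - 47707) = -26939*(((1/14 + 56) - 3662) - 47707) = -26939*((785/14 - 3662) - 47707) = -26939*(-50483/14 - 47707) = -26939*(-718381/14) = 19352465759/14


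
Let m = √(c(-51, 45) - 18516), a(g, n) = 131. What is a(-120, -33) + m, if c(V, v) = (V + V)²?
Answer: 131 + 52*I*√3 ≈ 131.0 + 90.067*I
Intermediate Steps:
c(V, v) = 4*V² (c(V, v) = (2*V)² = 4*V²)
m = 52*I*√3 (m = √(4*(-51)² - 18516) = √(4*2601 - 18516) = √(10404 - 18516) = √(-8112) = 52*I*√3 ≈ 90.067*I)
a(-120, -33) + m = 131 + 52*I*√3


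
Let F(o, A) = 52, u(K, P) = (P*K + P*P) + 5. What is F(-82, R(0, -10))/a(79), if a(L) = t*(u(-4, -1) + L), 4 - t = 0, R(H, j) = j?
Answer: 13/89 ≈ 0.14607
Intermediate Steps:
u(K, P) = 5 + P**2 + K*P (u(K, P) = (K*P + P**2) + 5 = (P**2 + K*P) + 5 = 5 + P**2 + K*P)
t = 4 (t = 4 - 1*0 = 4 + 0 = 4)
a(L) = 40 + 4*L (a(L) = 4*((5 + (-1)**2 - 4*(-1)) + L) = 4*((5 + 1 + 4) + L) = 4*(10 + L) = 40 + 4*L)
F(-82, R(0, -10))/a(79) = 52/(40 + 4*79) = 52/(40 + 316) = 52/356 = 52*(1/356) = 13/89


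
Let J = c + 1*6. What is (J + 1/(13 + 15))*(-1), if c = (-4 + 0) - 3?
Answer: 27/28 ≈ 0.96429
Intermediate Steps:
c = -7 (c = -4 - 3 = -7)
J = -1 (J = -7 + 1*6 = -7 + 6 = -1)
(J + 1/(13 + 15))*(-1) = (-1 + 1/(13 + 15))*(-1) = (-1 + 1/28)*(-1) = -27/28*(-1) = 27/28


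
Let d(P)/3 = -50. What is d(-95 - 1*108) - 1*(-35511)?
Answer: 35361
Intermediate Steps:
d(P) = -150 (d(P) = 3*(-50) = -150)
d(-95 - 1*108) - 1*(-35511) = -150 - 1*(-35511) = -150 + 35511 = 35361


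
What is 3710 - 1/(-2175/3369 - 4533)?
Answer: 18888664763/5091284 ≈ 3710.0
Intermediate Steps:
3710 - 1/(-2175/3369 - 4533) = 3710 - 1/(-2175*1/3369 - 4533) = 3710 - 1/(-725/1123 - 4533) = 3710 - 1/(-5091284/1123) = 3710 - 1*(-1123/5091284) = 3710 + 1123/5091284 = 18888664763/5091284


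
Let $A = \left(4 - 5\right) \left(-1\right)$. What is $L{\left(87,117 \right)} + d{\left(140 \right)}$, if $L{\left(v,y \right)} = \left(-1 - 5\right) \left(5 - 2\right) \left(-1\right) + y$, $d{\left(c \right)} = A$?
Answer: $136$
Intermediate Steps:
$A = 1$ ($A = \left(-1\right) \left(-1\right) = 1$)
$d{\left(c \right)} = 1$
$L{\left(v,y \right)} = 18 + y$ ($L{\left(v,y \right)} = \left(-6\right) 3 \left(-1\right) + y = \left(-18\right) \left(-1\right) + y = 18 + y$)
$L{\left(87,117 \right)} + d{\left(140 \right)} = \left(18 + 117\right) + 1 = 135 + 1 = 136$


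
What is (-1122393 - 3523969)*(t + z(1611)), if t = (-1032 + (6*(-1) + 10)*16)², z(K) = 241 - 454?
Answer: -4352763031582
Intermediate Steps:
z(K) = -213
t = 937024 (t = (-1032 + (-6 + 10)*16)² = (-1032 + 4*16)² = (-1032 + 64)² = (-968)² = 937024)
(-1122393 - 3523969)*(t + z(1611)) = (-1122393 - 3523969)*(937024 - 213) = -4646362*936811 = -4352763031582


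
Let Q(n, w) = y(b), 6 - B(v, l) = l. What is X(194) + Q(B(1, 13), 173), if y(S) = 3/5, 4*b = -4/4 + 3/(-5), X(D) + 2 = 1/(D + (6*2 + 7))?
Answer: -1486/1065 ≈ -1.3953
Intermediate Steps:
B(v, l) = 6 - l
X(D) = -2 + 1/(19 + D) (X(D) = -2 + 1/(D + (6*2 + 7)) = -2 + 1/(D + (12 + 7)) = -2 + 1/(D + 19) = -2 + 1/(19 + D))
b = -2/5 (b = (-4/4 + 3/(-5))/4 = (-4*1/4 + 3*(-1/5))/4 = (-1 - 3/5)/4 = (1/4)*(-8/5) = -2/5 ≈ -0.40000)
y(S) = 3/5 (y(S) = 3*(1/5) = 3/5)
Q(n, w) = 3/5
X(194) + Q(B(1, 13), 173) = (-37 - 2*194)/(19 + 194) + 3/5 = (-37 - 388)/213 + 3/5 = (1/213)*(-425) + 3/5 = -425/213 + 3/5 = -1486/1065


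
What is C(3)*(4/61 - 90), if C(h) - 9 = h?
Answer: -65832/61 ≈ -1079.2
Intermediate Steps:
C(h) = 9 + h
C(3)*(4/61 - 90) = (9 + 3)*(4/61 - 90) = 12*(4*(1/61) - 90) = 12*(4/61 - 90) = 12*(-5486/61) = -65832/61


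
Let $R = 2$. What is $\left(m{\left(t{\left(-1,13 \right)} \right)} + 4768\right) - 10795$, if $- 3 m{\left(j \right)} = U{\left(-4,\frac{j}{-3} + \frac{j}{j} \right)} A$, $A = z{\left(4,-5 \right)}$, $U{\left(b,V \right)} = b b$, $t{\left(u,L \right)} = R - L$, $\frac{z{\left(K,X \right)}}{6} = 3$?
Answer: $-6123$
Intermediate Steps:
$z{\left(K,X \right)} = 18$ ($z{\left(K,X \right)} = 6 \cdot 3 = 18$)
$t{\left(u,L \right)} = 2 - L$
$U{\left(b,V \right)} = b^{2}$
$A = 18$
$m{\left(j \right)} = -96$ ($m{\left(j \right)} = - \frac{\left(-4\right)^{2} \cdot 18}{3} = - \frac{16 \cdot 18}{3} = \left(- \frac{1}{3}\right) 288 = -96$)
$\left(m{\left(t{\left(-1,13 \right)} \right)} + 4768\right) - 10795 = \left(-96 + 4768\right) - 10795 = 4672 - 10795 = -6123$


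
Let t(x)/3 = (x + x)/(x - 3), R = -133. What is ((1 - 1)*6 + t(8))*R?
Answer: -6384/5 ≈ -1276.8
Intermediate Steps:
t(x) = 6*x/(-3 + x) (t(x) = 3*((x + x)/(x - 3)) = 3*((2*x)/(-3 + x)) = 3*(2*x/(-3 + x)) = 6*x/(-3 + x))
((1 - 1)*6 + t(8))*R = ((1 - 1)*6 + 6*8/(-3 + 8))*(-133) = (0*6 + 6*8/5)*(-133) = (0 + 6*8*(1/5))*(-133) = (0 + 48/5)*(-133) = (48/5)*(-133) = -6384/5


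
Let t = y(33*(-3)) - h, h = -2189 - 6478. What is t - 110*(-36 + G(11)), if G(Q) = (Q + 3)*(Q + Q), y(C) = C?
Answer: -21352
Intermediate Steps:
h = -8667
G(Q) = 2*Q*(3 + Q) (G(Q) = (3 + Q)*(2*Q) = 2*Q*(3 + Q))
t = 8568 (t = 33*(-3) - 1*(-8667) = -99 + 8667 = 8568)
t - 110*(-36 + G(11)) = 8568 - 110*(-36 + 2*11*(3 + 11)) = 8568 - 110*(-36 + 2*11*14) = 8568 - 110*(-36 + 308) = 8568 - 110*272 = 8568 - 1*29920 = 8568 - 29920 = -21352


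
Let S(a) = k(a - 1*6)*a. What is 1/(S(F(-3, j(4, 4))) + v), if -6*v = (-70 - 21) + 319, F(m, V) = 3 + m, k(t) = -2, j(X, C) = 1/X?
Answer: -1/38 ≈ -0.026316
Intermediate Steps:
v = -38 (v = -((-70 - 21) + 319)/6 = -(-91 + 319)/6 = -⅙*228 = -38)
S(a) = -2*a
1/(S(F(-3, j(4, 4))) + v) = 1/(-2*(3 - 3) - 38) = 1/(-2*0 - 38) = 1/(0 - 38) = 1/(-38) = -1/38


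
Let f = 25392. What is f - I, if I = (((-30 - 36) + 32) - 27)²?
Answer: 21671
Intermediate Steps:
I = 3721 (I = ((-66 + 32) - 27)² = (-34 - 27)² = (-61)² = 3721)
f - I = 25392 - 1*3721 = 25392 - 3721 = 21671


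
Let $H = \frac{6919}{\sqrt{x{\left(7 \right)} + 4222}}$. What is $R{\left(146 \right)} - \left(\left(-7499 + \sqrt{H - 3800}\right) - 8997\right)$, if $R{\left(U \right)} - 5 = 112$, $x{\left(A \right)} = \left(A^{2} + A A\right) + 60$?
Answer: $16613 - \frac{\sqrt{-18225180000 + 15152610 \sqrt{1095}}}{2190} \approx 16613.0 - 60.79 i$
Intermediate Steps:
$x{\left(A \right)} = 60 + 2 A^{2}$ ($x{\left(A \right)} = \left(A^{2} + A^{2}\right) + 60 = 2 A^{2} + 60 = 60 + 2 A^{2}$)
$R{\left(U \right)} = 117$ ($R{\left(U \right)} = 5 + 112 = 117$)
$H = \frac{6919 \sqrt{1095}}{2190}$ ($H = \frac{6919}{\sqrt{\left(60 + 2 \cdot 7^{2}\right) + 4222}} = \frac{6919}{\sqrt{\left(60 + 2 \cdot 49\right) + 4222}} = \frac{6919}{\sqrt{\left(60 + 98\right) + 4222}} = \frac{6919}{\sqrt{158 + 4222}} = \frac{6919}{\sqrt{4380}} = \frac{6919}{2 \sqrt{1095}} = 6919 \frac{\sqrt{1095}}{2190} = \frac{6919 \sqrt{1095}}{2190} \approx 104.55$)
$R{\left(146 \right)} - \left(\left(-7499 + \sqrt{H - 3800}\right) - 8997\right) = 117 - \left(\left(-7499 + \sqrt{\frac{6919 \sqrt{1095}}{2190} - 3800}\right) - 8997\right) = 117 - \left(\left(-7499 + \sqrt{-3800 + \frac{6919 \sqrt{1095}}{2190}}\right) - 8997\right) = 117 - \left(-16496 + \sqrt{-3800 + \frac{6919 \sqrt{1095}}{2190}}\right) = 117 + \left(16496 - \sqrt{-3800 + \frac{6919 \sqrt{1095}}{2190}}\right) = 16613 - \sqrt{-3800 + \frac{6919 \sqrt{1095}}{2190}}$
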